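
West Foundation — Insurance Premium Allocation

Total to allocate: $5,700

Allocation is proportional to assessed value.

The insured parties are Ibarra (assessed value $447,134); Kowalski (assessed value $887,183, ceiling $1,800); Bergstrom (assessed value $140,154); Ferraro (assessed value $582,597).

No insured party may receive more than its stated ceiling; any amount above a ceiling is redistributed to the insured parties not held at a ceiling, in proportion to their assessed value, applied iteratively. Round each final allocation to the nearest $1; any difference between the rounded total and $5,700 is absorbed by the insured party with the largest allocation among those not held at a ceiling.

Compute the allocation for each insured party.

Sum of assessed value: 2,057,068.
Proportional shares (ignoring caps): Ibarra 1,238.98; Kowalski 2,458.33; Bergstrom 388.36; Ferraro 1,614.34.
Cap binds for Kowalski ($1,800); remaining pool $3,900 reallocated over remaining assessed value 1,169,885.
Shares after redistribution: Ibarra 1,490.59 → $1,491; Bergstrom 467.23 → $467; Ferraro 1,942.18 → $1,942.

Ibarra: $1,491 | Kowalski: $1,800 | Bergstrom: $467 | Ferraro: $1,942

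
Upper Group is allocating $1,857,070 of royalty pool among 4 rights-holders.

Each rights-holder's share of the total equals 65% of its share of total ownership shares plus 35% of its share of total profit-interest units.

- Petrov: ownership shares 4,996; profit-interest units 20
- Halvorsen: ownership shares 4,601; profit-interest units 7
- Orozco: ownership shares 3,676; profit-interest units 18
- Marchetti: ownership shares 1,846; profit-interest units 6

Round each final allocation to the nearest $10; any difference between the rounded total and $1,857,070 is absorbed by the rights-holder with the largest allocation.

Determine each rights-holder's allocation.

Petrov: $653,780; Halvorsen: $456,550; Orozco: $522,890; Marchetti: $223,850

Ownership shares total 15,119; profit-interest units total 51.
Composite weights (65% ownership shares + 35% profit-interest units): Petrov 0.3520; Halvorsen 0.2458; Orozco 0.2816; Marchetti 0.1205.
Raw shares: Petrov 653,770.80; Halvorsen 456,554.36; Orozco 522,893.28; Marchetti 223,851.56.
At nearest $10: Petrov $653,770; Halvorsen $456,550; Orozco $522,890; Marchetti $223,850. Sum = $1,857,060.
Difference $1,857,070 − $1,857,060 = +$10 applied to largest allocation (Petrov): Petrov becomes $653,780.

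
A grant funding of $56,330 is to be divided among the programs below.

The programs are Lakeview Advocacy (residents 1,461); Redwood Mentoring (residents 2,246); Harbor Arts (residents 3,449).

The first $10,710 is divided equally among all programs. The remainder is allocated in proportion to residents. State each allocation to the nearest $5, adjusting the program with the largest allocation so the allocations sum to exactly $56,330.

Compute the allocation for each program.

Lakeview Advocacy: $12,885 | Redwood Mentoring: $17,890 | Harbor Arts: $25,555

Equal tier: $10,710 ÷ 3 = $3,570 apiece.
Remainder $45,620 by residents (total 7,156): Lakeview Advocacy 9,313.98 → $9,315; Redwood Mentoring 14,318.41 → $14,320; Harbor Arts 21,987.62 → $21,990.
Rounding difference −$5 on remainder applied to Harbor Arts.
Totals: Lakeview Advocacy $3,570 + $9,315 = $12,885; Redwood Mentoring $3,570 + $14,320 = $17,890; Harbor Arts $3,570 + $21,985 = $25,555.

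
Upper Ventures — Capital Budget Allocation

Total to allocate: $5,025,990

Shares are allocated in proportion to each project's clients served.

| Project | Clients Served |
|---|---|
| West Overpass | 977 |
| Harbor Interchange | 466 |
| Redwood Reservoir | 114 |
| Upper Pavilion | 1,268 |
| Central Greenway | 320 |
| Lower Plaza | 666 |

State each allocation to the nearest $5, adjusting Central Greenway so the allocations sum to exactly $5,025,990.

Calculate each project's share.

Sum of clients served: 3,811.
Raw shares: West Overpass 977/3,811 × $5,025,990 = 1,288,478.67; Harbor Interchange 466/3,811 × $5,025,990 = 614,566.08; Redwood Reservoir 114/3,811 × $5,025,990 = 150,344.49; Upper Pavilion 1,268/3,811 × $5,025,990 = 1,672,252.77; Central Greenway 320/3,811 × $5,025,990 = 422,019.63; Lower Plaza 666/3,811 × $5,025,990 = 878,328.35.
After rounding ($5): West Overpass $1,288,480; Harbor Interchange $614,565; Redwood Reservoir $150,345; Upper Pavilion $1,672,255; Central Greenway $422,020; Lower Plaza $878,330. Sum = $5,025,995.
Difference $5,025,990 − $5,025,995 = −$5 applied to Central Greenway: Central Greenway becomes $422,015.

West Overpass: $1,288,480 | Harbor Interchange: $614,565 | Redwood Reservoir: $150,345 | Upper Pavilion: $1,672,255 | Central Greenway: $422,015 | Lower Plaza: $878,330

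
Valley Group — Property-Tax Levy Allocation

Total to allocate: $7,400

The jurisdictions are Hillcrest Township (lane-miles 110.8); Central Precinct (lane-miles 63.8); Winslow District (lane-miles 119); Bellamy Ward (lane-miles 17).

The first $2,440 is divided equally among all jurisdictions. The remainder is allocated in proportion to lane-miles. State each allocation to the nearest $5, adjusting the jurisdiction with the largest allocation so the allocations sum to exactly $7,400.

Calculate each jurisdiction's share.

Hillcrest Township: $2,380 · Central Precinct: $1,630 · Winslow District: $2,510 · Bellamy Ward: $880

First tranche $2,440 split equally: $610 each.
Remainder $4,960 by lane-miles (total 310.6): Hillcrest Township 1,769.38 → $1,770; Central Precinct 1,018.83 → $1,020; Winslow District 1,900.32 → $1,900; Bellamy Ward 271.47 → $270.
Totals: Hillcrest Township $610 + $1,770 = $2,380; Central Precinct $610 + $1,020 = $1,630; Winslow District $610 + $1,900 = $2,510; Bellamy Ward $610 + $270 = $880.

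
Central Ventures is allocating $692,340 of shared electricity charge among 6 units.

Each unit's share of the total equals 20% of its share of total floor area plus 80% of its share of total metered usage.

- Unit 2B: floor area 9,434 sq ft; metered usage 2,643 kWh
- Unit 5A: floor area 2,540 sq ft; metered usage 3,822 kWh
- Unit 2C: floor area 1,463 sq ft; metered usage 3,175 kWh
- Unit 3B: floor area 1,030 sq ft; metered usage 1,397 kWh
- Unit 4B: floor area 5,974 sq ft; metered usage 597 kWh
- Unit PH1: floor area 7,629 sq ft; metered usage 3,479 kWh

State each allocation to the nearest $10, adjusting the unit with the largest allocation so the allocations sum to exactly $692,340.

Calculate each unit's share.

Unit 2B: $143,400 · Unit 5A: $152,600 · Unit 2C: $123,580 · Unit 3B: $56,280 · Unit 4B: $51,350 · Unit PH1: $165,130

Totals — floor area 28,070, metered usage 15,113.
Composite weights (20% floor area + 80% metered usage): Unit 2B 0.2071; Unit 5A 0.2204; Unit 2C 0.1785; Unit 3B 0.0813; Unit 4B 0.0742; Unit PH1 0.2385.
Proportional shares: Unit 2B 143,400.03; Unit 5A 152,601.08; Unit 2C 123,576.57; Unit 3B 56,279.19; Unit 4B 51,348.74; Unit PH1 165,134.37.
At nearest $10: Unit 2B $143,400; Unit 5A $152,600; Unit 2C $123,580; Unit 3B $56,280; Unit 4B $51,350; Unit PH1 $165,130. Sum = $692,340.
No rounding difference to absorb.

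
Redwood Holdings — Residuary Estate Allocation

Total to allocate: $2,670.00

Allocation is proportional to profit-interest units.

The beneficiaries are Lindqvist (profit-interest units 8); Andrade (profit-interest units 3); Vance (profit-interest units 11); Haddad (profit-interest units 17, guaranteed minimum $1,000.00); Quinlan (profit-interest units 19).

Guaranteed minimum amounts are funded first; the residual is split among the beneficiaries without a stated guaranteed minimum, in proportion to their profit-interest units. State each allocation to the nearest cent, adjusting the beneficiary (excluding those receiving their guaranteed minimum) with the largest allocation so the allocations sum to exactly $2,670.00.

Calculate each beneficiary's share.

Lindqvist: $325.85; Andrade: $122.20; Vance: $448.05; Haddad: $1,000.00; Quinlan: $773.90

Minimums first: Haddad $1,000.00. Remaining pool $1,670.00.
Remaining pool split over remaining profit-interest units 41: Lindqvist 325.8537 → $325.85; Andrade 122.1951 → $122.20; Vance 448.0488 → $448.05; Quinlan 773.9024 → $773.90.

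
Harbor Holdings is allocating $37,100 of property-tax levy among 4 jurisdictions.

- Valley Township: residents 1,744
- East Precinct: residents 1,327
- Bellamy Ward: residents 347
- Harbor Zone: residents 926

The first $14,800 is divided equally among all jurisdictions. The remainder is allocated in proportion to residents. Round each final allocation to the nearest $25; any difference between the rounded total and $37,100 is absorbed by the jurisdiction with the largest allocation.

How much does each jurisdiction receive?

First tranche $14,800 split equally: $3,700 each.
Remainder $22,300 by residents (total 4,344): Valley Township 8,952.85 → $8,950; East Precinct 6,812.18 → $6,800; Bellamy Ward 1,781.33 → $1,775; Harbor Zone 4,753.64 → $4,750.
Rounding difference +$25 on remainder applied to Valley Township.
Totals: Valley Township $3,700 + $8,975 = $12,675; East Precinct $3,700 + $6,800 = $10,500; Bellamy Ward $3,700 + $1,775 = $5,475; Harbor Zone $3,700 + $4,750 = $8,450.

Valley Township: $12,675 | East Precinct: $10,500 | Bellamy Ward: $5,475 | Harbor Zone: $8,450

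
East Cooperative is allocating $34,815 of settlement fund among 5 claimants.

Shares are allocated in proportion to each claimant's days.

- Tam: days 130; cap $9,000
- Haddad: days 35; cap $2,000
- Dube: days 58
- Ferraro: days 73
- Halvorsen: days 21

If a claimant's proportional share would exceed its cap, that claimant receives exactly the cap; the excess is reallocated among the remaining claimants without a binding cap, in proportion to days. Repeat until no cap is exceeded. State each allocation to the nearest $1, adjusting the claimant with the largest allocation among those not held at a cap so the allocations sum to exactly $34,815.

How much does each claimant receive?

Tam: $9,000 | Haddad: $2,000 | Dube: $9,087 | Ferraro: $11,438 | Halvorsen: $3,290

Combined days = 317.
Unconstrained shares: Tam 14,277.44; Haddad 3,843.93; Dube 6,369.94; Ferraro 8,017.33; Halvorsen 2,306.36.
Cap binds for Tam ($9,000), Haddad ($2,000); remaining pool $23,815 reallocated over remaining days 152.
Remaining shares: Dube 9,087.30 → $9,087; Ferraro 11,437.47 → $11,437; Halvorsen 3,290.23 → $3,290.
Rounding difference +$1 applied to Ferraro → $11,438.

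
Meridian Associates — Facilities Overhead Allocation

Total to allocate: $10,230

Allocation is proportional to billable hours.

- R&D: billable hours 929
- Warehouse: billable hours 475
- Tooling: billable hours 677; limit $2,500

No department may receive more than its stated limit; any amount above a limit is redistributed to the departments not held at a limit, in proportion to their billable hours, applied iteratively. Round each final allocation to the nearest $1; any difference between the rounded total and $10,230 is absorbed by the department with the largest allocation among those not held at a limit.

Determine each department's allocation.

R&D: $5,115 | Warehouse: $2,615 | Tooling: $2,500

Combined billable hours = 2,081.
Unconstrained shares: R&D 4,566.88; Warehouse 2,335.06; Tooling 3,328.07.
Capped: Tooling ($2,500); balance $7,730 reallocated over remaining billable hours 1,404.
Shares after redistribution: R&D 5,114.79 → $5,115; Warehouse 2,615.21 → $2,615.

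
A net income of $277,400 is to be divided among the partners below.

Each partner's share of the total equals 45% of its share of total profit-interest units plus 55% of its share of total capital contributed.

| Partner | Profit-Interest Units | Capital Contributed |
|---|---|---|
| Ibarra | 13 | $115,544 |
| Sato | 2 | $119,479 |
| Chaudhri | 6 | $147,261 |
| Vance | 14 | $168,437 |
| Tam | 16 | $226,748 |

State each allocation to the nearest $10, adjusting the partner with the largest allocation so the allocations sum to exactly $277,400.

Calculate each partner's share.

Ibarra: $54,490 · Sato: $28,340 · Chaudhri: $43,580 · Vance: $67,320 · Tam: $83,670

Profit-interest units total 51; capital contributed total 777,469.
Blended shares (45% profit-interest units + 55% capital contributed): Ibarra 0.1964; Sato 0.1022; Chaudhri 0.1571; Vance 0.2427; Tam 0.3016.
Proportional shares: Ibarra 54,493.69; Sato 28,341.77; Chaudhri 43,584.28; Vance 67,321.02; Tam 83,659.23.
Rounded to nearest $10: Ibarra $54,490; Sato $28,340; Chaudhri $43,580; Vance $67,320; Tam $83,660. Sum = $277,390.
Difference $277,400 − $277,390 = +$10 applied to largest allocation (Tam): Tam becomes $83,670.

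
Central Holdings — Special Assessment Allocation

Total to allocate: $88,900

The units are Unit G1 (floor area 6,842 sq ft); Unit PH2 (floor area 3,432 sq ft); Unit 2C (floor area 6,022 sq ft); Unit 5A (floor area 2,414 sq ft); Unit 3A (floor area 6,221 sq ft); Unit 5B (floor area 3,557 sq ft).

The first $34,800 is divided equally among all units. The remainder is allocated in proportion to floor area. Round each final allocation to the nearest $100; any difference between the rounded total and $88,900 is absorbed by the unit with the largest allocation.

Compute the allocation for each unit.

Unit G1: $18,800 | Unit PH2: $12,300 | Unit 2C: $17,200 | Unit 5A: $10,400 | Unit 3A: $17,600 | Unit 5B: $12,600

First tranche $34,800 split equally: $5,800 each.
Remainder $54,100 by floor area (total 28,488): Unit G1 12,993.27 → $13,000; Unit PH2 6,517.52 → $6,500; Unit 2C 11,436.05 → $11,400; Unit 5A 4,584.30 → $4,600; Unit 3A 11,813.96 → $11,800; Unit 5B 6,754.90 → $6,800.
Totals: Unit G1 $5,800 + $13,000 = $18,800; Unit PH2 $5,800 + $6,500 = $12,300; Unit 2C $5,800 + $11,400 = $17,200; Unit 5A $5,800 + $4,600 = $10,400; Unit 3A $5,800 + $11,800 = $17,600; Unit 5B $5,800 + $6,800 = $12,600.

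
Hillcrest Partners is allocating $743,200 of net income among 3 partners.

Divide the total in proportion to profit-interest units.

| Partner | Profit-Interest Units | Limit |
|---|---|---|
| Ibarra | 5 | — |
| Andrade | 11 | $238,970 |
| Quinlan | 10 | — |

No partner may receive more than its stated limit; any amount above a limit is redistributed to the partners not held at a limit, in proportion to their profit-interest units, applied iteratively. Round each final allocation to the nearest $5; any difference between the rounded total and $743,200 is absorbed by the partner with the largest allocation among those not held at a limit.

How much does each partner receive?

Combined profit-interest units = 26.
Unconstrained shares: Ibarra 142,923.08; Andrade 314,430.77; Quinlan 285,846.15.
Cap binds for Andrade ($238,970); balance $504,230 reallocated over remaining profit-interest units 15.
Shares after redistribution: Ibarra 168,076.67 → $168,075; Quinlan 336,153.33 → $336,155.

Ibarra: $168,075; Andrade: $238,970; Quinlan: $336,155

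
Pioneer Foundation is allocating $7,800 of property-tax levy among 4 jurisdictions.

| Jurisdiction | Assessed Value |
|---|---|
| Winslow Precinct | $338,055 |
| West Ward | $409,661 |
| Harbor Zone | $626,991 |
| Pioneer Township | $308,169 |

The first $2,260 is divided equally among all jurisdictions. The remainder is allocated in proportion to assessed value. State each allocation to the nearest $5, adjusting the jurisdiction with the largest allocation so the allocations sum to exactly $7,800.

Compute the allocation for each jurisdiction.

First tranche $2,260 split equally: $565 each.
Remainder $5,540 by assessed value (total 1,682,876): Winslow Precinct 1,112.87 → $1,115; West Ward 1,348.60 → $1,350; Harbor Zone 2,064.04 → $2,065; Pioneer Township 1,014.49 → $1,015.
Rounding difference −$5 on remainder applied to Harbor Zone.
Totals: Winslow Precinct $565 + $1,115 = $1,680; West Ward $565 + $1,350 = $1,915; Harbor Zone $565 + $2,060 = $2,625; Pioneer Township $565 + $1,015 = $1,580.

Winslow Precinct: $1,680 | West Ward: $1,915 | Harbor Zone: $2,625 | Pioneer Township: $1,580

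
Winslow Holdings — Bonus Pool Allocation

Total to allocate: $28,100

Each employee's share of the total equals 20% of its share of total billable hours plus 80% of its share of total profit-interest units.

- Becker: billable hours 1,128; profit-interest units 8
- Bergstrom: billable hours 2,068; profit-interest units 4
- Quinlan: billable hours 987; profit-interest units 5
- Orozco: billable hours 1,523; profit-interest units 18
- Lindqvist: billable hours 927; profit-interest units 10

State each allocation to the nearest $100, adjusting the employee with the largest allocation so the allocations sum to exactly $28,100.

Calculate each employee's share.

Totals — billable hours 6,633, profit-interest units 45.
Combined weights (20% billable hours + 80% profit-interest units): Becker 0.1762; Bergstrom 0.1335; Quinlan 0.1186; Orozco 0.3659; Lindqvist 0.2057.
Proportional shares: Becker 4,952.17; Bergstrom 3,750.39; Quinlan 3,334.04; Orozco 10,282.41; Lindqvist 5,780.98.
At nearest $100: Becker $5,000; Bergstrom $3,800; Quinlan $3,300; Orozco $10,300; Lindqvist $5,800. Sum = $28,200.
Difference $28,100 − $28,200 = −$100 applied to largest allocation (Orozco): Orozco becomes $10,200.

Becker: $5,000 · Bergstrom: $3,800 · Quinlan: $3,300 · Orozco: $10,200 · Lindqvist: $5,800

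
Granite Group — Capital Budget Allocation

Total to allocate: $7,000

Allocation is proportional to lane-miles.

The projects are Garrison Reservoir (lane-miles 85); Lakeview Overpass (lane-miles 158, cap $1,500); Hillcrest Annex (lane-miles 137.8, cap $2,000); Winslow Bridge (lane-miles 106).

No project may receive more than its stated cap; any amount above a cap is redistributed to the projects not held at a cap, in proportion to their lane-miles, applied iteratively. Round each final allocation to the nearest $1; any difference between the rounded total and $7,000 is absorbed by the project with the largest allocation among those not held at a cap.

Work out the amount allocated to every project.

Garrison Reservoir: $1,558; Lakeview Overpass: $1,500; Hillcrest Annex: $2,000; Winslow Bridge: $1,942

Lane-miles total: 486.8.
Unconstrained shares: Garrison Reservoir 1,222.27; Lakeview Overpass 2,271.98; Hillcrest Annex 1,981.51; Winslow Bridge 1,524.24.
Cap binds for Lakeview Overpass ($1,500); remaining pool $5,500 reallocated over remaining lane-miles 328.8.
Cap binds for Hillcrest Annex ($2,000); remaining pool $3,500 reallocated over remaining lane-miles 191.
Redistributed shares: Garrison Reservoir 1,557.59 → $1,558; Winslow Bridge 1,942.41 → $1,942.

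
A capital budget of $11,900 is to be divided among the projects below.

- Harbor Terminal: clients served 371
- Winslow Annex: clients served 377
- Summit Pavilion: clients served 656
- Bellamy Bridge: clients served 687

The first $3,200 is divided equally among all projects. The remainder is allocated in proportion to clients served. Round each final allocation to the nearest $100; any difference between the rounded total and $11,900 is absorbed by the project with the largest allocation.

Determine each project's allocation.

Equal tier: $3,200 ÷ 4 = $800 apiece.
Remainder $8,700 by clients served (total 2,091): Harbor Terminal 1,543.62 → $1,500; Winslow Annex 1,568.58 → $1,600; Summit Pavilion 2,729.41 → $2,700; Bellamy Bridge 2,858.39 → $2,900.
Totals: Harbor Terminal $800 + $1,500 = $2,300; Winslow Annex $800 + $1,600 = $2,400; Summit Pavilion $800 + $2,700 = $3,500; Bellamy Bridge $800 + $2,900 = $3,700.

Harbor Terminal: $2,300; Winslow Annex: $2,400; Summit Pavilion: $3,500; Bellamy Bridge: $3,700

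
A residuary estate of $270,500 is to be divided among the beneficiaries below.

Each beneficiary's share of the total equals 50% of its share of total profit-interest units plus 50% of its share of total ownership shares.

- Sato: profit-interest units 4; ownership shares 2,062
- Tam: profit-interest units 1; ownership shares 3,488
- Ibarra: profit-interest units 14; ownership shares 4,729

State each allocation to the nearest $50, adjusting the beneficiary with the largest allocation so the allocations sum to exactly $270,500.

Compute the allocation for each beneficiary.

Profit-interest units total 19; ownership shares total 10,279.
Composite weights (50% profit-interest units + 50% ownership shares): Sato 0.2056; Tam 0.1960; Ibarra 0.5985.
Unrounded shares: Sato 55,605.26; Tam 53,013.16; Ibarra 161,881.58.
After rounding ($50): Sato $55,600; Tam $53,000; Ibarra $161,900. Sum = $270,500.
Rounded total matches; no reconciliation needed.

Sato: $55,600 · Tam: $53,000 · Ibarra: $161,900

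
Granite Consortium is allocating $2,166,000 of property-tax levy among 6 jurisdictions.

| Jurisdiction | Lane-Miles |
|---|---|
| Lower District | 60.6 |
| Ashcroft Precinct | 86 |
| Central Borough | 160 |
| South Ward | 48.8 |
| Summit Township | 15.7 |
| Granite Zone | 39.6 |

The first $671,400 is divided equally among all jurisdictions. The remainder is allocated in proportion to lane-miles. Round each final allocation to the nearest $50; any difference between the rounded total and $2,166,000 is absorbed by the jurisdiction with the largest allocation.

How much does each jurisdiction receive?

First tranche $671,400 split equally: $111,900 each.
Remainder $1,494,600 by lane-miles (total 410.7): Lower District 220,532.65 → $220,550; Ashcroft Precinct 312,967.13 → $312,950; Central Borough 582,264.43 → $582,250; South Ward 177,590.65 → $177,600; Summit Township 57,134.70 → $57,150; Granite Zone 144,110.45 → $144,100.
Totals: Lower District $111,900 + $220,550 = $332,450; Ashcroft Precinct $111,900 + $312,950 = $424,850; Central Borough $111,900 + $582,250 = $694,150; South Ward $111,900 + $177,600 = $289,500; Summit Township $111,900 + $57,150 = $169,050; Granite Zone $111,900 + $144,100 = $256,000.

Lower District: $332,450; Ashcroft Precinct: $424,850; Central Borough: $694,150; South Ward: $289,500; Summit Township: $169,050; Granite Zone: $256,000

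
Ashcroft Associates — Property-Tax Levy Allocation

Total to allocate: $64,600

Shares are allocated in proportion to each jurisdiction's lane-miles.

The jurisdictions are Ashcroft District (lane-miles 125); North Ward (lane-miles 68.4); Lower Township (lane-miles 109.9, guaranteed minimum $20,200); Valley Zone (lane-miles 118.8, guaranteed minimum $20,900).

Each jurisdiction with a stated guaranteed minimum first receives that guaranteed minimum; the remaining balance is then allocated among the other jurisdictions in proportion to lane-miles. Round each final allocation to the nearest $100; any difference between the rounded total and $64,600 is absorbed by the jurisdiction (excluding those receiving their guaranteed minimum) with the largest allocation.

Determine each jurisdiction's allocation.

Fund the minimums — Lower Township $20,200; Valley Zone $20,900. Residual $23,500.
Residual split over remaining lane-miles 193.4: Ashcroft District 15,188.73 → $15,200; North Ward 8,311.27 → $8,300.

Ashcroft District: $15,200; North Ward: $8,300; Lower Township: $20,200; Valley Zone: $20,900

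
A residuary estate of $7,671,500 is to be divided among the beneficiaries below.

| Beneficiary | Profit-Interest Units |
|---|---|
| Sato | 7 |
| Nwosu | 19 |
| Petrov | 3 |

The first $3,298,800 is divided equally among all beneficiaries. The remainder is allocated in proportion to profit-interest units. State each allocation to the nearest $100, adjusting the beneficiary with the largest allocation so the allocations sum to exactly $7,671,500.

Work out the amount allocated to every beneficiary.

Sato: $2,155,100 · Nwosu: $3,964,500 · Petrov: $1,551,900

$3,298,800 shared equally gives $1,099,600 per beneficiary.
Remainder $4,372,700 by profit-interest units (total 29): Sato 1,055,479.31 → $1,055,500; Nwosu 2,864,872.41 → $2,864,900; Petrov 452,348.28 → $452,300.
Totals: Sato $1,099,600 + $1,055,500 = $2,155,100; Nwosu $1,099,600 + $2,864,900 = $3,964,500; Petrov $1,099,600 + $452,300 = $1,551,900.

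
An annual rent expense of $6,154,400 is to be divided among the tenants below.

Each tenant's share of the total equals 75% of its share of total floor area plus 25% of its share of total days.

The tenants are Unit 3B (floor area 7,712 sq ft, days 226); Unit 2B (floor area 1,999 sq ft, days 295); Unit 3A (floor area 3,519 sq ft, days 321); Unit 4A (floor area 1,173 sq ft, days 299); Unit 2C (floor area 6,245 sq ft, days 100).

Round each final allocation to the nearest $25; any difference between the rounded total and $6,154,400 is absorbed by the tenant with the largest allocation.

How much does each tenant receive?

Totals — floor area 20,648, days 1,241.
Combined weights (75% floor area + 25% days): Unit 3B 0.3257; Unit 2B 0.1320; Unit 3A 0.1925; Unit 4A 0.1028; Unit 2C 0.2470.
Raw shares: Unit 3B 2,004,191.33; Unit 2B 812,613.55; Unit 3A 1,184,640.08; Unit 4A 632,922.89; Unit 2C 1,520,032.14.
At nearest $25: Unit 3B $2,004,200; Unit 2B $812,625; Unit 3A $1,184,650; Unit 4A $632,925; Unit 2C $1,520,025. Sum = $6,154,425.
Difference $6,154,400 − $6,154,425 = −$25 applied to largest allocation (Unit 3B): Unit 3B becomes $2,004,175.

Unit 3B: $2,004,175 · Unit 2B: $812,625 · Unit 3A: $1,184,650 · Unit 4A: $632,925 · Unit 2C: $1,520,025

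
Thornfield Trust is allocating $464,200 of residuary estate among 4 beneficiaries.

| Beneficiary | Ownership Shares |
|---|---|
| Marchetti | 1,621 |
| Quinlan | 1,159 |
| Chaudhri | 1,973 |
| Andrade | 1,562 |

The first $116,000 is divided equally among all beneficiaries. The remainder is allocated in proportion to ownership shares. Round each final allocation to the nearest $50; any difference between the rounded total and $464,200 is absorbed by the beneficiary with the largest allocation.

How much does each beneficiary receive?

Marchetti: $118,400; Quinlan: $92,900; Chaudhri: $137,750; Andrade: $115,150

Equal tier: $116,000 ÷ 4 = $29,000 apiece.
Remainder $348,200 by ownership shares (total 6,315): Marchetti 89,379.60 → $89,400; Quinlan 63,905.59 → $63,900; Chaudhri 108,788.38 → $108,800; Andrade 86,126.43 → $86,150.
Rounding difference −$50 on remainder applied to Chaudhri.
Totals: Marchetti $29,000 + $89,400 = $118,400; Quinlan $29,000 + $63,900 = $92,900; Chaudhri $29,000 + $108,750 = $137,750; Andrade $29,000 + $86,150 = $115,150.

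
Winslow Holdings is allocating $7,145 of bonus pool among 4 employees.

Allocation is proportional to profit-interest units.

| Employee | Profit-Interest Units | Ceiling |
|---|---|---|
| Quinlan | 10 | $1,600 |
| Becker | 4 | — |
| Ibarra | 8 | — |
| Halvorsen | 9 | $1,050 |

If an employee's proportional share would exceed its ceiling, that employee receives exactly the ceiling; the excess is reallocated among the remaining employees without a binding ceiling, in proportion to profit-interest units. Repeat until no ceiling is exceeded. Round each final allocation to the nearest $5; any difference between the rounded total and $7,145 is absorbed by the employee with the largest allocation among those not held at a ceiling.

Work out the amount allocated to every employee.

Quinlan: $1,600; Becker: $1,500; Ibarra: $2,995; Halvorsen: $1,050

Profit-interest units total: 31.
Proportional shares (ignoring caps): Quinlan 2,304.84; Becker 921.94; Ibarra 1,843.87; Halvorsen 2,074.35.
Capped: Quinlan ($1,600), Halvorsen ($1,050); remaining pool $4,495 reallocated over remaining profit-interest units 12.
Shares after redistribution: Becker 1,498.33 → $1,500; Ibarra 2,996.67 → $2,995.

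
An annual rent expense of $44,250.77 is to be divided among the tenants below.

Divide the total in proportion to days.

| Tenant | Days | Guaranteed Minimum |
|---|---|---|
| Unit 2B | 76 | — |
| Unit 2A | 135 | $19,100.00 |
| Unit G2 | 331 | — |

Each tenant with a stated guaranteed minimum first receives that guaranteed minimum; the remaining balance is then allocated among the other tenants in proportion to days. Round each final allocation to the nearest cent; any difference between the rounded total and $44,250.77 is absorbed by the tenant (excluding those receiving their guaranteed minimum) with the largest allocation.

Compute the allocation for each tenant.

Unit 2B: $4,696.46 | Unit 2A: $19,100.00 | Unit G2: $20,454.31

Fund the minimums — Unit 2A $19,100.00. Remaining pool $25,150.77.
Remaining pool split over remaining days 407: Unit 2B 4,696.4583 → $4,696.46; Unit G2 20,454.3117 → $20,454.31.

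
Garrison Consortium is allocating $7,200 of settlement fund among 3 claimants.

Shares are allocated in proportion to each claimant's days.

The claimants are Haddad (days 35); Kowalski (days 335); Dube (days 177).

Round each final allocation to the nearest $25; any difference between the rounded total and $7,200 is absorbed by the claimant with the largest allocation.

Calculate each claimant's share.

Haddad: $450; Kowalski: $4,425; Dube: $2,325

Total days = 547.
Raw shares: Haddad 35/547 × $7,200 = 460.69; Kowalski 335/547 × $7,200 = 4,409.51; Dube 177/547 × $7,200 = 2,329.80.
At nearest $25: Haddad $450; Kowalski $4,400; Dube $2,325. Sum = $7,175.
Difference $7,200 − $7,175 = +$25 applied to largest allocation (Kowalski): Kowalski becomes $4,425.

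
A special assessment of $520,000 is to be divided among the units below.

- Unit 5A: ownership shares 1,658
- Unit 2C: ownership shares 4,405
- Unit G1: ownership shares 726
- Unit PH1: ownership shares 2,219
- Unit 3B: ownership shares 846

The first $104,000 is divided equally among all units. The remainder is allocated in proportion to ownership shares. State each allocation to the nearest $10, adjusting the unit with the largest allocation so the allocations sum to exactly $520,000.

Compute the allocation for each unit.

$104,000 shared equally gives $20,800 per unit.
Remainder $416,000 by ownership shares (total 9,854): Unit 5A 69,994.72 → $69,990; Unit 2C 185,963.06 → $185,960; Unit G1 30,649.08 → $30,650; Unit PH1 93,678.10 → $93,680; Unit 3B 35,715.04 → $35,720.
Totals: Unit 5A $20,800 + $69,990 = $90,790; Unit 2C $20,800 + $185,960 = $206,760; Unit G1 $20,800 + $30,650 = $51,450; Unit PH1 $20,800 + $93,680 = $114,480; Unit 3B $20,800 + $35,720 = $56,520.

Unit 5A: $90,790 · Unit 2C: $206,760 · Unit G1: $51,450 · Unit PH1: $114,480 · Unit 3B: $56,520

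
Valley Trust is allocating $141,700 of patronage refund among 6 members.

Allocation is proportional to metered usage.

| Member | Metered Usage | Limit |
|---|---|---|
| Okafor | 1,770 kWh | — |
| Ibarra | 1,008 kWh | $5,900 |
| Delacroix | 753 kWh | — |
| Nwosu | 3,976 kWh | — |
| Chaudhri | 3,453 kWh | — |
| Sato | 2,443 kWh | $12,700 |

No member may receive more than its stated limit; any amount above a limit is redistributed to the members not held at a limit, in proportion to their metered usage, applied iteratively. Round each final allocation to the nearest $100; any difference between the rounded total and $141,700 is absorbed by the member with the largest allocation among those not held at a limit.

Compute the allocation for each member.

Sum of metered usage: 13,403.
Unconstrained shares: Okafor 18,712.90; Ibarra 10,656.84; Delacroix 7,960.91; Nwosu 42,035.31; Chaudhri 36,506.01; Sato 25,828.03.
Held at cap: Ibarra ($5,900), Sato ($12,700); balance $123,100 reallocated over remaining metered usage 9,952.
Shares after redistribution: Okafor 21,893.79 → $21,900; Delacroix 9,314.14 → $9,300; Nwosu 49,180.63 → $49,200; Chaudhri 42,711.44 → $42,700.

Okafor: $21,900; Ibarra: $5,900; Delacroix: $9,300; Nwosu: $49,200; Chaudhri: $42,700; Sato: $12,700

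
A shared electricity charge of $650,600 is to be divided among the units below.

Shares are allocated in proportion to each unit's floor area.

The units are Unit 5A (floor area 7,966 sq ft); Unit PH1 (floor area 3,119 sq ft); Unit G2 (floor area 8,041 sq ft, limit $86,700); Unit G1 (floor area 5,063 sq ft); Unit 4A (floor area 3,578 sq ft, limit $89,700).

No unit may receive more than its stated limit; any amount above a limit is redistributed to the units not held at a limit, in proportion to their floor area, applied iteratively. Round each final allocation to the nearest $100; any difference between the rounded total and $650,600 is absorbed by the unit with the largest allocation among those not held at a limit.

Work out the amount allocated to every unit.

Unit 5A: $233,900; Unit PH1: $91,600; Unit G2: $86,700; Unit G1: $148,700; Unit 4A: $89,700

Combined floor area = 27,767.
Unconstrained shares: Unit 5A 186,648.89; Unit PH1 73,080.33; Unit G2 188,406.19; Unit G1 118,629.59; Unit 4A 83,835.01.
Cap binds for Unit G2 ($86,700); residual $563,900 reallocated over remaining floor area 19,726.
Cap binds for Unit 4A ($89,700); residual $474,200 reallocated over remaining floor area 16,148.
Remaining shares: Unit 5A 233,928.49 → $233,900; Unit PH1 91,592.14 → $91,600; Unit G1 148,679.38 → $148,700.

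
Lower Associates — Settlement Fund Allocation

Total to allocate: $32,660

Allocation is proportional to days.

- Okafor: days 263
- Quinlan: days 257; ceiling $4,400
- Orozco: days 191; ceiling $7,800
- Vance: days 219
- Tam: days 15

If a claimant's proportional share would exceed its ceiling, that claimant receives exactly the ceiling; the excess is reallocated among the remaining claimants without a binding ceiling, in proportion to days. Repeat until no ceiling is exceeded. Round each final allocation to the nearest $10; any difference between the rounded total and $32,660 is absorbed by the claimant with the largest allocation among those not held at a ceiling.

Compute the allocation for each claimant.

Okafor: $10,820 | Quinlan: $4,400 | Orozco: $7,800 | Vance: $9,020 | Tam: $620

Combined days = 945.
Unconstrained shares: Okafor 9,089.50; Quinlan 8,882.14; Orozco 6,601.12; Vance 7,568.83; Tam 518.41.
Cap binds for Quinlan ($4,400); residual $28,260 reallocated over remaining days 688.
Cap binds for Orozco ($7,800); residual $20,460 reallocated over remaining days 497.
Remaining shares: Okafor 10,826.92 → $10,830; Vance 9,015.57 → $9,020; Tam 617.51 → $620.
Rounding difference −$10 applied to Okafor → $10,820.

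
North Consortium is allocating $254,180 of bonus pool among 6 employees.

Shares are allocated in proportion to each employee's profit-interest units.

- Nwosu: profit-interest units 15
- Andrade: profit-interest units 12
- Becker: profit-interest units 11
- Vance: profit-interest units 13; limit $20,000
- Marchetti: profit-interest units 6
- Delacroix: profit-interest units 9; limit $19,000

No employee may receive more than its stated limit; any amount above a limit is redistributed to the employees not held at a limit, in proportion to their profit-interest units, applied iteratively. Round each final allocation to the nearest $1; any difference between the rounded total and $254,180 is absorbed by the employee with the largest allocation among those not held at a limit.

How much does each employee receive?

Total profit-interest units = 66.
Pro-rata shares before constraints: Nwosu 57,768.18; Andrade 46,214.55; Becker 42,363.33; Vance 50,065.76; Marchetti 23,107.27; Delacroix 34,660.91.
Cap binds for Vance ($20,000), Delacroix ($19,000); residual $215,180 reallocated over remaining profit-interest units 44.
Shares after redistribution: Nwosu 73,356.82 → $73,357; Andrade 58,685.45 → $58,685; Becker 53,795.00 → $53,795; Marchetti 29,342.73 → $29,343.

Nwosu: $73,357 | Andrade: $58,685 | Becker: $53,795 | Vance: $20,000 | Marchetti: $29,343 | Delacroix: $19,000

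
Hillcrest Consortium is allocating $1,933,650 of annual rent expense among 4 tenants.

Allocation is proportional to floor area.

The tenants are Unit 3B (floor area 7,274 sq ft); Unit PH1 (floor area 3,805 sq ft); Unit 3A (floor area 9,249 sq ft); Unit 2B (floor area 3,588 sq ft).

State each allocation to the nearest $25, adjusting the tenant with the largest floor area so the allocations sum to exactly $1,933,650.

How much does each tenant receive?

Unit 3B: $588,125 | Unit PH1: $307,650 | Unit 3A: $747,775 | Unit 2B: $290,100

Total floor area = 23,916.
Unrounded shares: Unit 3B 7,274/23,916 × $1,933,650 = 588,115.49; Unit PH1 3,805/23,916 × $1,933,650 = 307,640.84; Unit 3A 9,249/23,916 × $1,933,650 = 747,797.66; Unit 2B 3,588/23,916 × $1,933,650 = 290,096.01.
After rounding ($25): Unit 3B $588,125; Unit PH1 $307,650; Unit 3A $747,800; Unit 2B $290,100. Sum = $1,933,675.
Difference $1,933,650 − $1,933,675 = −$25 applied to largest floor area (Unit 3A): Unit 3A becomes $747,775.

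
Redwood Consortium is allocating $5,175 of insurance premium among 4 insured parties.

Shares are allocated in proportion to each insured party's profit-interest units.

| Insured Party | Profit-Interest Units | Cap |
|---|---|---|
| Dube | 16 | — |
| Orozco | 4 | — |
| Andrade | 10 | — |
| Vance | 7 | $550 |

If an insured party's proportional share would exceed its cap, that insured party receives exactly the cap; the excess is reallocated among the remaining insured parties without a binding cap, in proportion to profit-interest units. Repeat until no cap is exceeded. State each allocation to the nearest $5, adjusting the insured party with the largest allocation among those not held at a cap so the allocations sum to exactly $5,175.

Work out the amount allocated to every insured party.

Dube: $2,470 · Orozco: $615 · Andrade: $1,540 · Vance: $550

Sum of profit-interest units: 37.
Proportional shares (ignoring caps): Dube 2,237.84; Orozco 559.46; Andrade 1,398.65; Vance 979.05.
Capped: Vance ($550); residual $4,625 reallocated over remaining profit-interest units 30.
Remaining shares: Dube 2,466.67 → $2,465; Orozco 616.67 → $615; Andrade 1,541.67 → $1,540.
Rounding difference +$5 applied to Dube → $2,470.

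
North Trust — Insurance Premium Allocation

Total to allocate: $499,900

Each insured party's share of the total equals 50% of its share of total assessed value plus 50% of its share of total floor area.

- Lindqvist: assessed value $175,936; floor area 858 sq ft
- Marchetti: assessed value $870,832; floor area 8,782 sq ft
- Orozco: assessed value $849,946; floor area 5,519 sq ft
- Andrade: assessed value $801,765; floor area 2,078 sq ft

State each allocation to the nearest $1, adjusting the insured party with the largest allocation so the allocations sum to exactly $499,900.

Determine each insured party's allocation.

Lindqvist: $28,738; Marchetti: $208,008; Orozco: $158,757; Andrade: $104,397

Totals — assessed value 2,698,479, floor area 17,237.
Combined weights (50% assessed value + 50% floor area): Lindqvist 0.0575; Marchetti 0.4161; Orozco 0.3176; Andrade 0.2088.
Raw shares: Lindqvist 28,737.96; Marchetti 208,007.78; Orozco 158,757.14; Andrade 104,397.12.
At nearest $1: Lindqvist $28,738; Marchetti $208,008; Orozco $158,757; Andrade $104,397. Sum = $499,900.
Sum already equals the total — no adjustment.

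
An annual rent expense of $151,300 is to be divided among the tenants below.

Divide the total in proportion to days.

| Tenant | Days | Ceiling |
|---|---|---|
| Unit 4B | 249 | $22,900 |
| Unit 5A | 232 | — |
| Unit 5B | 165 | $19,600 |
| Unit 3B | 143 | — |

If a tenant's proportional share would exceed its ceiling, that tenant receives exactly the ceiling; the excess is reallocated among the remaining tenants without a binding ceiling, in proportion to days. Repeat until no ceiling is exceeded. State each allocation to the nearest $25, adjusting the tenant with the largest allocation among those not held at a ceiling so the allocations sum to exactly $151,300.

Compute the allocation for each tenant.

Days total: 789.
Unconstrained shares: Unit 4B 47,748.67; Unit 5A 44,488.72; Unit 5B 31,640.68; Unit 3B 27,421.93.
Cap binds for Unit 4B ($22,900), Unit 5B ($19,600); balance $108,800 reallocated over remaining days 375.
Shares after redistribution: Unit 5A 67,310.93 → $67,300; Unit 3B 41,489.07 → $41,500.

Unit 4B: $22,900 | Unit 5A: $67,300 | Unit 5B: $19,600 | Unit 3B: $41,500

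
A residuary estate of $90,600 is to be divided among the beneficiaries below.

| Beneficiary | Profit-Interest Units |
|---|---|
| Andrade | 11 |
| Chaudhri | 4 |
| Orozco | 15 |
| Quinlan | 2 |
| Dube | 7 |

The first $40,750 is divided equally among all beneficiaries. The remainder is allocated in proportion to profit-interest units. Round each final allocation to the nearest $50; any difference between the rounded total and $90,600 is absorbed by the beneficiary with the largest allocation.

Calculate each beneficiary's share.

Andrade: $22,200; Chaudhri: $13,250; Orozco: $27,350; Quinlan: $10,700; Dube: $17,100

$40,750 shared equally gives $8,150 per beneficiary.
Remainder $49,850 by profit-interest units (total 39): Andrade 14,060.26 → $14,050; Chaudhri 5,112.82 → $5,100; Orozco 19,173.08 → $19,150; Quinlan 2,556.41 → $2,550; Dube 8,947.44 → $8,950.
Rounding difference +$50 on remainder applied to Orozco.
Totals: Andrade $8,150 + $14,050 = $22,200; Chaudhri $8,150 + $5,100 = $13,250; Orozco $8,150 + $19,200 = $27,350; Quinlan $8,150 + $2,550 = $10,700; Dube $8,150 + $8,950 = $17,100.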